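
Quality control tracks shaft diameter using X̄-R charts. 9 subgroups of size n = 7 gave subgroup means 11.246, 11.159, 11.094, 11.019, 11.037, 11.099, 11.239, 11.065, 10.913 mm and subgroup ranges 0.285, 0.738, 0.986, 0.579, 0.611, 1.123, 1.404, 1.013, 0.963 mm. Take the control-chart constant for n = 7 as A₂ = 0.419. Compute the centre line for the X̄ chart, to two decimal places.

X̄̄ = (11.246 + 11.159 + 11.094 + 11.019 + 11.037 + 11.099 + 11.239 + 11.065 + 10.913) / 9 = 99.8710 / 9 = 11.0968
CL = X̄̄ = 11.0968

11.10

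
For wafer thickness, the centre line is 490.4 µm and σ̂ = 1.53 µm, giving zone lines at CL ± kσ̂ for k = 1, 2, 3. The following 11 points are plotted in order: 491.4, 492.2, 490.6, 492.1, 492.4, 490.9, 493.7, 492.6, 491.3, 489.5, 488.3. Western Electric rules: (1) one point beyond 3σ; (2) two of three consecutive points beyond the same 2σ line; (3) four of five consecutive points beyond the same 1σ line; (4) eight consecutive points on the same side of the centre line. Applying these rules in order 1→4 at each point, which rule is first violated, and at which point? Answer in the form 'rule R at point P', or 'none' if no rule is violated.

Zone of each point (C = within 1σ̂, B = 1σ̂–2σ̂, A = 2σ̂–3σ̂, * = beyond 3σ̂; sign = side of CL): 1:+C, 2:+B, 3:+C, 4:+B, 5:+B, 6:+C, 7:+A, 8:+B, 9:+C, 10:-C, 11:-B
Rule 3 (four of five consecutive points beyond the same 1σ limit) is satisfied at point 8.

rule 3 at point 8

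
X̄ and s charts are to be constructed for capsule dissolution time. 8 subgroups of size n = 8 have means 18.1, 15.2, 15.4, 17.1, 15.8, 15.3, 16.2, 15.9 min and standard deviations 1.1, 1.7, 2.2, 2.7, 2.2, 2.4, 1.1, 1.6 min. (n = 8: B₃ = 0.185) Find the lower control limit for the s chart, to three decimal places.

s̄ = (1.1 + 1.7 + 2.2 + 2.7 + 2.2 + 2.4 + 1.1 + 1.6) / 8 = 1.8750
LCL_s = B₃·s̄ = 0.185 × 1.8750 = 0.3469

0.347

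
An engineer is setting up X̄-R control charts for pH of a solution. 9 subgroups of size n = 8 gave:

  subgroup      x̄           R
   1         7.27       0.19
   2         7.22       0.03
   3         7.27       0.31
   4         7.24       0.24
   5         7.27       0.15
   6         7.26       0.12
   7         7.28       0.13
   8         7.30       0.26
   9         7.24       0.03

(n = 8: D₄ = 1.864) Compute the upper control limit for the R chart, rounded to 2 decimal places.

R̄ = (0.19 + 0.03 + 0.31 + 0.24 + 0.15 + 0.12 + 0.13 + 0.26 + 0.03) / 9 = 1.4600 / 9 = 0.1622
UCL_R = D₄·R̄ = 1.864 × 0.1622 = 0.3024

0.30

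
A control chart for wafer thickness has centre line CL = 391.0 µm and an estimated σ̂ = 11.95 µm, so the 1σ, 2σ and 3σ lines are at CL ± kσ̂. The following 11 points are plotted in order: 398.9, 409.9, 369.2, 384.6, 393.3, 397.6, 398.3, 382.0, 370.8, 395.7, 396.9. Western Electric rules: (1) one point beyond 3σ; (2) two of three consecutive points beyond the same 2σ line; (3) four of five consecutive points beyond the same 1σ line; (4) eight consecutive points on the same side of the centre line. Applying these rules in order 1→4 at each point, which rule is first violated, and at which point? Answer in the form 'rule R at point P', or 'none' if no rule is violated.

none

Zone of each point (C = within 1σ̂, B = 1σ̂–2σ̂, A = 2σ̂–3σ̂, * = beyond 3σ̂; sign = side of CL): 1:+C, 2:+B, 3:-B, 4:-C, 5:+C, 6:+C, 7:+C, 8:-C, 9:-B, 10:+C, 11:+C
No rule fires across all 11 points.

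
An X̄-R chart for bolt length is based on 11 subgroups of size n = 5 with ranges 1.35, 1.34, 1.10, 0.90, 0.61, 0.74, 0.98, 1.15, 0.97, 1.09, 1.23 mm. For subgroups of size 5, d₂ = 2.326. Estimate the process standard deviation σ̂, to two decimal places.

0.45

R̄ = (1.35 + 1.34 + 1.10 + 0.90 + 0.61 + 0.74 + 0.98 + 1.15 + 0.97 + 1.09 + 1.23) / 11 = 1.0418
σ̂ = R̄ / d₂ = 1.0418 / 2.326 = 0.4479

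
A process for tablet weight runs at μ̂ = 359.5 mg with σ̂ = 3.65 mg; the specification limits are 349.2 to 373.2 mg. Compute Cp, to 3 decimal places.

1.096

Cp = (USL − LSL) / (6σ̂) = (373.2 − 349.2) / (6 × 3.65) = 24.0000 / 21.9000 = 1.0959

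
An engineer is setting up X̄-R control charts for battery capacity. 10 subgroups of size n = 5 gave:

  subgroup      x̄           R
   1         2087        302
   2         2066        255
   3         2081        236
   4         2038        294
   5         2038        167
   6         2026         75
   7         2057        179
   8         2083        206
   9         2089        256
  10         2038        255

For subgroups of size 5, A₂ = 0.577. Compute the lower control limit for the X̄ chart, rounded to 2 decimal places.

1931.92

X̄̄ = (2087 + 2066 + 2081 + 2038 + 2038 + 2026 + 2057 + 2083 + 2089 + 2038) / 10 = 20603.0000 / 10 = 2060.3000
R̄ = (302 + 255 + 236 + 294 + 167 + 75 + 179 + 206 + 256 + 255) / 10 = 2225.0000 / 10 = 222.5000
LCL = X̄̄ − A₂·R̄ = 2060.3000 − 0.577 × 222.5000 = 1931.9175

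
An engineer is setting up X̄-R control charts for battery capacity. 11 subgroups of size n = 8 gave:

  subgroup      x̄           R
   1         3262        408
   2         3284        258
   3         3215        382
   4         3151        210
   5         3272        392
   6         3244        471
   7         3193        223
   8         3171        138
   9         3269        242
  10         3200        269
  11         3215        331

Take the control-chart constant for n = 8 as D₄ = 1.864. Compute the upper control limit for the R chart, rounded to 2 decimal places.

R̄ = (408 + 258 + 382 + 210 + 392 + 471 + 223 + 138 + 242 + 269 + 331) / 11 = 3324.0000 / 11 = 302.1818
UCL_R = D₄·R̄ = 1.864 × 302.1818 = 563.2669

563.27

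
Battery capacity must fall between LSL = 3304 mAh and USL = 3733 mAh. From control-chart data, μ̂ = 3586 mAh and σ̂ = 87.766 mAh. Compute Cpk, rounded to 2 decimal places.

0.56

Cpu = (USL − μ̂) / (3σ̂) = (3733 − 3586) / (3 × 87.766) = 0.5583; Cpl = (μ̂ − LSL) / (3σ̂) = (3586 − 3304) / (3 × 87.766) = 1.0710; Cpk = min(Cpu, Cpl) = 0.5583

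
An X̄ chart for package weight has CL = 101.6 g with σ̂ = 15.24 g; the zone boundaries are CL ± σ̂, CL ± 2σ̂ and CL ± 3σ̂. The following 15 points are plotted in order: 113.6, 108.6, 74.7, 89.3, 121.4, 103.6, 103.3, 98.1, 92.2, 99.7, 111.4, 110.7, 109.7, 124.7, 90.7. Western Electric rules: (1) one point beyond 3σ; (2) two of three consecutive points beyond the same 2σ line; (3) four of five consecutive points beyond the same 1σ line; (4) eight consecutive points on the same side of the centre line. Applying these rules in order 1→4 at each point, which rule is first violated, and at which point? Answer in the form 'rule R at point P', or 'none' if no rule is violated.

none

Zone of each point (C = within 1σ̂, B = 1σ̂–2σ̂, A = 2σ̂–3σ̂, * = beyond 3σ̂; sign = side of CL): 1:+C, 2:+C, 3:-B, 4:-C, 5:+B, 6:+C, 7:+C, 8:-C, 9:-C, 10:-C, 11:+C, 12:+C, 13:+C, 14:+B, 15:-C
No rule fires across all 15 points.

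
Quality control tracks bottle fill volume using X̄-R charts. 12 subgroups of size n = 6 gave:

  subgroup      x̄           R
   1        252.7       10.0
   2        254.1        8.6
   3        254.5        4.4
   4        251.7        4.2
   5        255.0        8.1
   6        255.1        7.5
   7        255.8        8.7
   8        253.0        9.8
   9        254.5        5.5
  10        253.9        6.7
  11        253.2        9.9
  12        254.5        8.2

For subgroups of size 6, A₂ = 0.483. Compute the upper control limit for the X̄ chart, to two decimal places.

X̄̄ = (252.7 + 254.1 + 254.5 + 251.7 + 255.0 + 255.1 + 255.8 + 253.0 + 254.5 + 253.9 + 253.2 + 254.5) / 12 = 3048.0000 / 12 = 254.0000
R̄ = (10.0 + 8.6 + 4.4 + 4.2 + 8.1 + 7.5 + 8.7 + 9.8 + 5.5 + 6.7 + 9.9 + 8.2) / 12 = 91.6000 / 12 = 7.6333
UCL = X̄̄ + A₂·R̄ = 254.0000 + 0.483 × 7.6333 = 257.6869

257.69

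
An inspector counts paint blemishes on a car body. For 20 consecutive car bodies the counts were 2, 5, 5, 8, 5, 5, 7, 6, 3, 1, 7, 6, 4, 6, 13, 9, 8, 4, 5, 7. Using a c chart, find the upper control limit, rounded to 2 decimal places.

c̄ = (2 + 5 + 5 + 8 + 5 + 5 + 7 + 6 + 3 + 1 + 7 + 6 + 4 + 6 + 13 + 9 + 8 + 4 + 5 + 7) / 20 = 116 / 20 = 5.8000
UCL = c̄ + 3√c̄ = 5.8000 + 3 × √5.8000 = 5.8000 + 3 × 2.4083 = 13.0250

13.02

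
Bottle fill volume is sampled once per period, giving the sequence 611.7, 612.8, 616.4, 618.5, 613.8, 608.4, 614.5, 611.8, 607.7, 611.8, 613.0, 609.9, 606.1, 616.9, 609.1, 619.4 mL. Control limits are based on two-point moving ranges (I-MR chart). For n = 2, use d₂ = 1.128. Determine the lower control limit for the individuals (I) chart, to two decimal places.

X̄ = (611.7 + 612.8 + 616.4 + 618.5 + 613.8 + 608.4 + 614.5 + 611.8 + 607.7 + 611.8 + 613.0 + 609.9 + 606.1 + 616.9 + 609.1 + 619.4) / 16 = 612.6125
Moving ranges: 1.1, 3.6, 2.1, 4.7, 5.4, 6.1, 2.7, 4.1, 4.1, 1.2, 3.1, 3.8, 10.8, 7.8, 10.3; M̄R̄ = 70.9000 / 15 = 4.7267
LCL = X̄ − 3·M̄R̄/d₂ = 612.6125 − 3 × 4.7267 / 1.128 = 600.0416

600.04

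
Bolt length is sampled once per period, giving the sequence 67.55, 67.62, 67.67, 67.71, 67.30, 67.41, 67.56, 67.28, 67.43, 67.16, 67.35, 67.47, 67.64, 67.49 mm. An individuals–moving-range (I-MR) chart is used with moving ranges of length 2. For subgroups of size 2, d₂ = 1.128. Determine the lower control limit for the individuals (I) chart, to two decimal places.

67.03

X̄ = (67.55 + 67.62 + 67.67 + 67.71 + 67.30 + 67.41 + 67.56 + 67.28 + 67.43 + 67.16 + 67.35 + 67.47 + 67.64 + 67.49) / 14 = 67.4743
Moving ranges: 0.07, 0.05, 0.04, 0.41, 0.11, 0.15, 0.28, 0.15, 0.27, 0.19, 0.12, 0.17, 0.15; M̄R̄ = 2.1600 / 13 = 0.1662
LCL = X̄ − 3·M̄R̄/d₂ = 67.4743 − 3 × 0.1662 / 1.128 = 67.0324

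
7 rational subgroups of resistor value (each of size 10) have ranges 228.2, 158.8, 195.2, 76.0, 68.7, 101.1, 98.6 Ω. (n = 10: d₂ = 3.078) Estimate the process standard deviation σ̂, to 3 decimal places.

43.006

R̄ = (228.2 + 158.8 + 195.2 + 76.0 + 68.7 + 101.1 + 98.6) / 7 = 132.3714
σ̂ = R̄ / d₂ = 132.3714 / 3.078 = 43.0057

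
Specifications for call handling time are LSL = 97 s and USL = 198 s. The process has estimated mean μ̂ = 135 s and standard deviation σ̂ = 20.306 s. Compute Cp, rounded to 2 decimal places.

0.83

Cp = (USL − LSL) / (6σ̂) = (198 − 97) / (6 × 20.306) = 101.0000 / 121.8360 = 0.8290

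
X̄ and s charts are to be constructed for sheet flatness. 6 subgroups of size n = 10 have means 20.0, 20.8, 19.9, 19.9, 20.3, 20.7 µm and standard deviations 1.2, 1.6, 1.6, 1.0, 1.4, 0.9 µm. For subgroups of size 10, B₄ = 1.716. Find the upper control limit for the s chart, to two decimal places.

s̄ = (1.2 + 1.6 + 1.6 + 1.0 + 1.4 + 0.9) / 6 = 1.2833
UCL_s = B₄·s̄ = 1.716 × 1.2833 = 2.2022

2.20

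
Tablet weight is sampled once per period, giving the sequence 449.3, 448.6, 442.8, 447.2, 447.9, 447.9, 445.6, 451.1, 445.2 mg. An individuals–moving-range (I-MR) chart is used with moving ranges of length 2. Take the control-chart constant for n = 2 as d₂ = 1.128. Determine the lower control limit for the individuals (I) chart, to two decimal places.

X̄ = (449.3 + 448.6 + 442.8 + 447.2 + 447.9 + 447.9 + 445.6 + 451.1 + 445.2) / 9 = 447.2889
Moving ranges: 0.7, 5.8, 4.4, 0.7, 0.0, 2.3, 5.5, 5.9; M̄R̄ = 25.3000 / 8 = 3.1625
LCL = X̄ − 3·M̄R̄/d₂ = 447.2889 − 3 × 3.1625 / 1.128 = 438.8780

438.88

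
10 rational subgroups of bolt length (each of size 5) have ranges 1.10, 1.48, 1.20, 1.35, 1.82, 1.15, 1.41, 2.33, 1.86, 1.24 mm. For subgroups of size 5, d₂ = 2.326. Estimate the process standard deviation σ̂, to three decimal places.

R̄ = (1.10 + 1.48 + 1.20 + 1.35 + 1.82 + 1.15 + 1.41 + 2.33 + 1.86 + 1.24) / 10 = 1.4940
σ̂ = R̄ / d₂ = 1.4940 / 2.326 = 0.6423

0.642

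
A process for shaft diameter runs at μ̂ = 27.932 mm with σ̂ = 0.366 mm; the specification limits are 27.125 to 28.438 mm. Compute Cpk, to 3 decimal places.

0.461

Cpu = (USL − μ̂) / (3σ̂) = (28.438 − 27.932) / (3 × 0.366) = 0.4608; Cpl = (μ̂ − LSL) / (3σ̂) = (27.932 − 27.125) / (3 × 0.366) = 0.7350; Cpk = min(Cpu, Cpl) = 0.4608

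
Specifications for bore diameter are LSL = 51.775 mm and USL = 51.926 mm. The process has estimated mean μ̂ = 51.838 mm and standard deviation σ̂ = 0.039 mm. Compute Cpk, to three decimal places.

0.538

Cpu = (USL − μ̂) / (3σ̂) = (51.926 − 51.838) / (3 × 0.039) = 0.7521; Cpl = (μ̂ − LSL) / (3σ̂) = (51.838 − 51.775) / (3 × 0.039) = 0.5385; Cpk = min(Cpu, Cpl) = 0.5385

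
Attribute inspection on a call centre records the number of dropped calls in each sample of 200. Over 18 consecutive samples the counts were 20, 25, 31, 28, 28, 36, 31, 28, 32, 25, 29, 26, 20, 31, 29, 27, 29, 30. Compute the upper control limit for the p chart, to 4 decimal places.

p̄ = Σdᵢ / (k·n) = 505 / (18 × 200) = 0.14028
UCL = p̄ + 3·√(p̄(1−p̄)/n) = 0.14028 + 3 × √(0.14028×0.85972/200) = 0.14028 + 3 × 0.02456 = 0.21395

0.2139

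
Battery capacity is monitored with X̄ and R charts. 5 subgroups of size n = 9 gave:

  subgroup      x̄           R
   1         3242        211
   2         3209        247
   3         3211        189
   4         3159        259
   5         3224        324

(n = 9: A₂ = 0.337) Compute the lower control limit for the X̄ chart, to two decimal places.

X̄̄ = (3242 + 3209 + 3211 + 3159 + 3224) / 5 = 16045.0000 / 5 = 3209.0000
R̄ = (211 + 247 + 189 + 259 + 324) / 5 = 1230.0000 / 5 = 246.0000
LCL = X̄̄ − A₂·R̄ = 3209.0000 − 0.337 × 246.0000 = 3126.0980

3126.10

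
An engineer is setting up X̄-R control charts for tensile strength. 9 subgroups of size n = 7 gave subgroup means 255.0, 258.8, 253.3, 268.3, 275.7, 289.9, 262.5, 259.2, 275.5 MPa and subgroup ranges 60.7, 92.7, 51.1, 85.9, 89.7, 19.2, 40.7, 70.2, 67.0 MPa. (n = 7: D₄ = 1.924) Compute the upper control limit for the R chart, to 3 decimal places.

R̄ = (60.7 + 92.7 + 51.1 + 85.9 + 89.7 + 19.2 + 40.7 + 70.2 + 67.0) / 9 = 577.2000 / 9 = 64.1333
UCL_R = D₄·R̄ = 1.924 × 64.1333 = 123.3925

123.393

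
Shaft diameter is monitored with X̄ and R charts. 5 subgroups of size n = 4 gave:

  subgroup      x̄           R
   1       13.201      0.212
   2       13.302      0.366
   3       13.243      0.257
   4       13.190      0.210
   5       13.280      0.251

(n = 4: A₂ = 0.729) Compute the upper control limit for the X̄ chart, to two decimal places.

13.43

X̄̄ = (13.201 + 13.302 + 13.243 + 13.190 + 13.280) / 5 = 66.2160 / 5 = 13.2432
R̄ = (0.212 + 0.366 + 0.257 + 0.210 + 0.251) / 5 = 1.2960 / 5 = 0.2592
UCL = X̄̄ + A₂·R̄ = 13.2432 + 0.729 × 0.2592 = 13.4322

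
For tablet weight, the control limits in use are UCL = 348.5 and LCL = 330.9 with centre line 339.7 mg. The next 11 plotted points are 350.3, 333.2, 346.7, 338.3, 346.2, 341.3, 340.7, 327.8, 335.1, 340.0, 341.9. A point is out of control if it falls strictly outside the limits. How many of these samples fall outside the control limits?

2

Compare each point to [330.9, 348.5]: sample 1 = 350.3 > UCL; sample 8 = 327.8 < LCL.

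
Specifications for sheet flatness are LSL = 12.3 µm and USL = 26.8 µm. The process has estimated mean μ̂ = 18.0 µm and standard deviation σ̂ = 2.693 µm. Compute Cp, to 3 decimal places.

Cp = (USL − LSL) / (6σ̂) = (26.8 − 12.3) / (6 × 2.693) = 14.5000 / 16.1580 = 0.8974

0.897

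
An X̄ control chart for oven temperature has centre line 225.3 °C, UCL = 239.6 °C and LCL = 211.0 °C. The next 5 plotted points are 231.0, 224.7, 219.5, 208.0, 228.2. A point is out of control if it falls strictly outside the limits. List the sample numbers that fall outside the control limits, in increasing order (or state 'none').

4

Compare each point to [211.0, 239.6]: sample 4 = 208.0 < LCL.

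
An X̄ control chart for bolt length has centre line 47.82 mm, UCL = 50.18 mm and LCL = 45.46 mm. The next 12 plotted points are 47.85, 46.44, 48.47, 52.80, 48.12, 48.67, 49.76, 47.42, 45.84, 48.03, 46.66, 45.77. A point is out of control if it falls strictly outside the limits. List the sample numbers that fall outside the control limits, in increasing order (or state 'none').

Compare each point to [45.46, 50.18]: sample 4 = 52.80 > UCL.

4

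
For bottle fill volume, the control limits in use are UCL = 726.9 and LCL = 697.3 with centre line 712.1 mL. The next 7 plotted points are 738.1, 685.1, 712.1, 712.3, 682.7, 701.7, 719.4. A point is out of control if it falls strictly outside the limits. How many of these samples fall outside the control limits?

Compare each point to [697.3, 726.9]: sample 1 = 738.1 > UCL; sample 2 = 685.1 < LCL; sample 5 = 682.7 < LCL.

3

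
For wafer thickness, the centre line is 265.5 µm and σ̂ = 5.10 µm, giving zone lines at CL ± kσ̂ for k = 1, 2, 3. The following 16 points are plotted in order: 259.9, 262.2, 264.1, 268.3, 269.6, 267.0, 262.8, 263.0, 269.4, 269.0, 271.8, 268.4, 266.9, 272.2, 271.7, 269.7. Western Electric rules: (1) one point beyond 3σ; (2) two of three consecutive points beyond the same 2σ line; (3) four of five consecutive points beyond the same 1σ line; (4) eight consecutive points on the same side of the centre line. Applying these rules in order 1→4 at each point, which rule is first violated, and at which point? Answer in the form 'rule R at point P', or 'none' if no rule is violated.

rule 4 at point 16

Zone of each point (C = within 1σ̂, B = 1σ̂–2σ̂, A = 2σ̂–3σ̂, * = beyond 3σ̂; sign = side of CL): 1:-B, 2:-C, 3:-C, 4:+C, 5:+C, 6:+C, 7:-C, 8:-C, 9:+C, 10:+C, 11:+B, 12:+C, 13:+C, 14:+B, 15:+B, 16:+C
Rule 4 (eight consecutive points on the same side of the centre line) is satisfied at point 16.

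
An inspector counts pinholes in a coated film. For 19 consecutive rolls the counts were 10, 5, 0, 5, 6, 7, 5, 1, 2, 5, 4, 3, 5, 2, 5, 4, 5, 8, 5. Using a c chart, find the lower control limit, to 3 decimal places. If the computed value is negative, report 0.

0.000

c̄ = (10 + 5 + 0 + 5 + 6 + 7 + 5 + 1 + 2 + 5 + 4 + 3 + 5 + 2 + 5 + 4 + 5 + 8 + 5) / 19 = 87 / 19 = 4.5789
LCL = c̄ − 3√c̄ = 4.5789 − 3 × 2.1398 = -1.8406 → 0 (cannot be negative)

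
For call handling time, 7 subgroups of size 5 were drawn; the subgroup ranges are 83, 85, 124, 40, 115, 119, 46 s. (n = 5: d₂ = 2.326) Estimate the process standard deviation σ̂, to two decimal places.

R̄ = (83 + 85 + 124 + 40 + 115 + 119 + 46) / 7 = 87.4286
σ̂ = R̄ / d₂ = 87.4286 / 2.326 = 37.5875

37.59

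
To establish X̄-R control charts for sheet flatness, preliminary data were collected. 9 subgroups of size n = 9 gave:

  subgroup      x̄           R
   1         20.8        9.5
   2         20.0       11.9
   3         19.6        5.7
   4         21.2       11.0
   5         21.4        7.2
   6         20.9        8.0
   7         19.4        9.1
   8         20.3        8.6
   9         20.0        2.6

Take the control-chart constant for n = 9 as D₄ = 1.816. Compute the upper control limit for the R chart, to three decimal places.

14.851

R̄ = (9.5 + 11.9 + 5.7 + 11.0 + 7.2 + 8.0 + 9.1 + 8.6 + 2.6) / 9 = 73.6000 / 9 = 8.1778
UCL_R = D₄·R̄ = 1.816 × 8.1778 = 14.8508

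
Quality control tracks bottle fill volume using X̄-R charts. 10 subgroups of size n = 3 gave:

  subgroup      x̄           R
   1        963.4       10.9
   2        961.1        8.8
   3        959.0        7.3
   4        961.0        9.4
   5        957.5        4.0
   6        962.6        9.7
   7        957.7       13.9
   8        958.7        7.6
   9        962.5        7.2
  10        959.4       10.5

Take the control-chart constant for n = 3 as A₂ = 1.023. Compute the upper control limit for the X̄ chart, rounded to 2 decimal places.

X̄̄ = (963.4 + 961.1 + 959.0 + 961.0 + 957.5 + 962.6 + 957.7 + 958.7 + 962.5 + 959.4) / 10 = 9602.9000 / 10 = 960.2900
R̄ = (10.9 + 8.8 + 7.3 + 9.4 + 4.0 + 9.7 + 13.9 + 7.6 + 7.2 + 10.5) / 10 = 89.3000 / 10 = 8.9300
UCL = X̄̄ + A₂·R̄ = 960.2900 + 1.023 × 8.9300 = 969.4254

969.43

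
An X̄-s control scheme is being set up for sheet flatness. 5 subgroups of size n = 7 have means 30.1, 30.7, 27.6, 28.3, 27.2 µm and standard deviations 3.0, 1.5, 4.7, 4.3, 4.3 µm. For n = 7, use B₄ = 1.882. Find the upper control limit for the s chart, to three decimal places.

6.700

s̄ = (3.0 + 1.5 + 4.7 + 4.3 + 4.3) / 5 = 3.5600
UCL_s = B₄·s̄ = 1.882 × 3.5600 = 6.6999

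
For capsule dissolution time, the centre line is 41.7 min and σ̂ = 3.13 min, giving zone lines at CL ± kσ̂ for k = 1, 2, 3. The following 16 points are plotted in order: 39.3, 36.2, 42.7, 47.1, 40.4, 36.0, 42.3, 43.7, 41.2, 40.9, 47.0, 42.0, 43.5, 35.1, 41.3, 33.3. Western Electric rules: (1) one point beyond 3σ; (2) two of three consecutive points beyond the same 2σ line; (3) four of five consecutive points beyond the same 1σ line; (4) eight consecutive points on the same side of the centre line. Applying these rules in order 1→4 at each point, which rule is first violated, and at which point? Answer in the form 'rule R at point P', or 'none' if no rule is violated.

rule 2 at point 16

Zone of each point (C = within 1σ̂, B = 1σ̂–2σ̂, A = 2σ̂–3σ̂, * = beyond 3σ̂; sign = side of CL): 1:-C, 2:-B, 3:+C, 4:+B, 5:-C, 6:-B, 7:+C, 8:+C, 9:-C, 10:-C, 11:+B, 12:+C, 13:+C, 14:-A, 15:-C, 16:-A
Rule 2 (two of three consecutive points beyond the same 2σ limit) is satisfied at point 16.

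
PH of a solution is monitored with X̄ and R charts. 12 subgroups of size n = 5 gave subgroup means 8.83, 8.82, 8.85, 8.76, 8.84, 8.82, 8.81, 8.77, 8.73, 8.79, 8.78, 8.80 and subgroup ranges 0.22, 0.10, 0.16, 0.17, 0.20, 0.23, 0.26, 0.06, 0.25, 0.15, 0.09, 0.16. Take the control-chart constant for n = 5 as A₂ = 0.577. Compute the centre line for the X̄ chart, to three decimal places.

8.800

X̄̄ = (8.83 + 8.82 + 8.85 + 8.76 + 8.84 + 8.82 + 8.81 + 8.77 + 8.73 + 8.79 + 8.78 + 8.80) / 12 = 105.6000 / 12 = 8.8000
CL = X̄̄ = 8.8000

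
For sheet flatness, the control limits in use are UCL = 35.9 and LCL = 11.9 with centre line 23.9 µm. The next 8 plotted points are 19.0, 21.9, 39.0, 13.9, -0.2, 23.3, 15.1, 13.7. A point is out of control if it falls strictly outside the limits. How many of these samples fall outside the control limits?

2

Compare each point to [11.9, 35.9]: sample 3 = 39.0 > UCL; sample 5 = -0.2 < LCL.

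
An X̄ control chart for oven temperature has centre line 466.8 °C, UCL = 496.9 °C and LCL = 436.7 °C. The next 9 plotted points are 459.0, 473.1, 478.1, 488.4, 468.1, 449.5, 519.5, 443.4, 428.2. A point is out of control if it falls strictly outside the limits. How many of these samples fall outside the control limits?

2

Compare each point to [436.7, 496.9]: sample 7 = 519.5 > UCL; sample 9 = 428.2 < LCL.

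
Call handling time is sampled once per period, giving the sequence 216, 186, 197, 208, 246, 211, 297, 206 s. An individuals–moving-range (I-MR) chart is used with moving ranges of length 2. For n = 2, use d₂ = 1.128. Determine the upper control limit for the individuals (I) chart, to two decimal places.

335.62

X̄ = (216 + 186 + 197 + 208 + 246 + 211 + 297 + 206) / 8 = 220.8750
Moving ranges: 30, 11, 11, 38, 35, 86, 91; M̄R̄ = 302.0000 / 7 = 43.1429
UCL = X̄ + 3·M̄R̄/d₂ = 220.8750 + 3 × 43.1429 / 1.128 = 335.6166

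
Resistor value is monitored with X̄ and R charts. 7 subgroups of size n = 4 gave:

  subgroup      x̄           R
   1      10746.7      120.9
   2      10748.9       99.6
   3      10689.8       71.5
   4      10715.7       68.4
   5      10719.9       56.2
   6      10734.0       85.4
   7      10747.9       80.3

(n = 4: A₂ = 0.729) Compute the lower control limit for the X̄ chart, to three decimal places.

10668.343

X̄̄ = (10746.7 + 10748.9 + 10689.8 + 10715.7 + 10719.9 + 10734.0 + 10747.9) / 7 = 75102.9000 / 7 = 10728.9857
R̄ = (120.9 + 99.6 + 71.5 + 68.4 + 56.2 + 85.4 + 80.3) / 7 = 582.3000 / 7 = 83.1857
LCL = X̄̄ − A₂·R̄ = 10728.9857 − 0.729 × 83.1857 = 10668.3433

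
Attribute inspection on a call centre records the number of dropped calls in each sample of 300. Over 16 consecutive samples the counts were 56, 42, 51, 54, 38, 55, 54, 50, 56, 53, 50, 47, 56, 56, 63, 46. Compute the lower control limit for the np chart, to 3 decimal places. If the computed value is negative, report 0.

32.065

p̄ = Σdᵢ / (k·n) = 827 / (16 × 300) = 0.17229
LCL = np̄ − 3·√(np̄(1−p̄)) = 51.6875 − 3 × 6.5408 = 32.0651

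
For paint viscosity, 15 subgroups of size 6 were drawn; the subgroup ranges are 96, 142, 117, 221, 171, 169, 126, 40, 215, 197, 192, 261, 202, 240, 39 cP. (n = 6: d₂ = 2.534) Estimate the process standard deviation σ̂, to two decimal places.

R̄ = (96 + 142 + 117 + 221 + 171 + 169 + 126 + 40 + 215 + 197 + 192 + 261 + 202 + 240 + 39) / 15 = 161.8667
σ̂ = R̄ / d₂ = 161.8667 / 2.534 = 63.8779

63.88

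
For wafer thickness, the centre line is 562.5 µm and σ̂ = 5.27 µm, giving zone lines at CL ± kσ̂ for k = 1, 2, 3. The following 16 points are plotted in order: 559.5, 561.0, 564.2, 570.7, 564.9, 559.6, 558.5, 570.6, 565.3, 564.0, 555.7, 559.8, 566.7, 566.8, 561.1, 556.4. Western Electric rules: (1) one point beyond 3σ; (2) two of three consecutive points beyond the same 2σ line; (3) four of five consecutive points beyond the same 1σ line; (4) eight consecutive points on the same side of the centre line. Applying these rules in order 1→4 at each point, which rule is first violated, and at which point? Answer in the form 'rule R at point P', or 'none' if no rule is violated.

none

Zone of each point (C = within 1σ̂, B = 1σ̂–2σ̂, A = 2σ̂–3σ̂, * = beyond 3σ̂; sign = side of CL): 1:-C, 2:-C, 3:+C, 4:+B, 5:+C, 6:-C, 7:-C, 8:+B, 9:+C, 10:+C, 11:-B, 12:-C, 13:+C, 14:+C, 15:-C, 16:-B
No rule fires across all 16 points.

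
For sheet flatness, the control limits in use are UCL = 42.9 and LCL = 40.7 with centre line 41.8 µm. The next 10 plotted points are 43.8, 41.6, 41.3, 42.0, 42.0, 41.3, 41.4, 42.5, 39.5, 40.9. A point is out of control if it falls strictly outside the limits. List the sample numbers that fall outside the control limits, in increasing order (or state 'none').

Compare each point to [40.7, 42.9]: sample 1 = 43.8 > UCL; sample 9 = 39.5 < LCL.

1, 9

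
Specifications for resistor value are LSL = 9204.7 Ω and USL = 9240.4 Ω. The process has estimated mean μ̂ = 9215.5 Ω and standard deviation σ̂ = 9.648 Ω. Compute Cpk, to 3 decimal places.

0.373

Cpu = (USL − μ̂) / (3σ̂) = (9240.4 − 9215.5) / (3 × 9.648) = 0.8603; Cpl = (μ̂ − LSL) / (3σ̂) = (9215.5 − 9204.7) / (3 × 9.648) = 0.3731; Cpk = min(Cpu, Cpl) = 0.3731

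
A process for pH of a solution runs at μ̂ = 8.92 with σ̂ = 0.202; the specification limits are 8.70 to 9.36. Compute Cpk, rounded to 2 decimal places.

Cpu = (USL − μ̂) / (3σ̂) = (9.36 − 8.92) / (3 × 0.202) = 0.7261; Cpl = (μ̂ − LSL) / (3σ̂) = (8.92 − 8.70) / (3 × 0.202) = 0.3630; Cpk = min(Cpu, Cpl) = 0.3630

0.36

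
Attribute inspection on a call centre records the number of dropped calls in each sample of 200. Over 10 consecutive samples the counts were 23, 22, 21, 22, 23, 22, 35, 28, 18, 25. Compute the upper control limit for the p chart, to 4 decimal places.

p̄ = Σdᵢ / (k·n) = 239 / (10 × 200) = 0.11950
UCL = p̄ + 3·√(p̄(1−p̄)/n) = 0.11950 + 3 × √(0.11950×0.88050/200) = 0.11950 + 3 × 0.02294 = 0.18831

0.1883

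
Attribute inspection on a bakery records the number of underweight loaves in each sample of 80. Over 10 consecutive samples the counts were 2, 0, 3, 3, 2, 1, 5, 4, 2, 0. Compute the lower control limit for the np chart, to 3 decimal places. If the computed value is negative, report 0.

p̄ = Σdᵢ / (k·n) = 22 / (10 × 80) = 0.02750
LCL = np̄ − 3·√(np̄(1−p̄)) = 2.2000 − 3 × 1.4627 = -2.1881 → 0 (negative, so LCL = 0)

0.000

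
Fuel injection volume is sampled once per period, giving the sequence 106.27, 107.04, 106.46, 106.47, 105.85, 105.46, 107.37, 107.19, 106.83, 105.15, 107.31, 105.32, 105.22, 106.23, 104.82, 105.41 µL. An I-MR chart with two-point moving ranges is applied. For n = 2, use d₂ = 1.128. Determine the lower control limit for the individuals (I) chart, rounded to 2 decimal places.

X̄ = (106.27 + 107.04 + 106.46 + 106.47 + 105.85 + 105.46 + 107.37 + 107.19 + 106.83 + 105.15 + 107.31 + 105.32 + 105.22 + 106.23 + 104.82 + 105.41) / 16 = 106.1500
Moving ranges: 0.77, 0.58, 0.01, 0.62, 0.39, 1.91, 0.18, 0.36, 1.68, 2.16, 1.99, 0.10, 1.01, 1.41, 0.59; M̄R̄ = 13.7600 / 15 = 0.9173
LCL = X̄ − 3·M̄R̄/d₂ = 106.1500 − 3 × 0.9173 / 1.128 = 103.7103

103.71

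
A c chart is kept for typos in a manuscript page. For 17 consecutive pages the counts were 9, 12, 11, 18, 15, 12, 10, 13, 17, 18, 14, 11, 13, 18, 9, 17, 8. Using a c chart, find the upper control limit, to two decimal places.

c̄ = (9 + 12 + 11 + 18 + 15 + 12 + 10 + 13 + 17 + 18 + 14 + 11 + 13 + 18 + 9 + 17 + 8) / 17 = 225 / 17 = 13.2353
UCL = c̄ + 3√c̄ = 13.2353 + 3 × √13.2353 = 13.2353 + 3 × 3.6380 = 24.1494

24.15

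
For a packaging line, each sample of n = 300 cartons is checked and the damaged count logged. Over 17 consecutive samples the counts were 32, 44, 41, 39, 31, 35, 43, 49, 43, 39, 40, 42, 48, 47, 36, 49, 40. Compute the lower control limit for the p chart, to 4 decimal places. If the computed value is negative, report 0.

0.0773

p̄ = Σdᵢ / (k·n) = 698 / (17 × 300) = 0.13686
LCL = p̄ − 3·√(p̄(1−p̄)/n) = 0.13686 − 3 × 0.01984 = 0.07733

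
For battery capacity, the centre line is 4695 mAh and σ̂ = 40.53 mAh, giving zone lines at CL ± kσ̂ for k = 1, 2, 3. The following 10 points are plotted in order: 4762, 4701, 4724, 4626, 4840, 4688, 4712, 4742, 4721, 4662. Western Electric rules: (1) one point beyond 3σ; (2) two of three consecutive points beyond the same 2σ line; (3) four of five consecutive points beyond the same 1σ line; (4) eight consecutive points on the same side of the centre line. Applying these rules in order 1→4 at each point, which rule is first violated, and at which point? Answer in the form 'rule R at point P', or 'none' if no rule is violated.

rule 1 at point 5

Zone of each point (C = within 1σ̂, B = 1σ̂–2σ̂, A = 2σ̂–3σ̂, * = beyond 3σ̂; sign = side of CL): 1:+B, 2:+C, 3:+C, 4:-B, 5:+*, 6:-C, 7:+C, 8:+B, 9:+C, 10:-C
Rule 1 (one point beyond the 3σ limits) is satisfied at point 5.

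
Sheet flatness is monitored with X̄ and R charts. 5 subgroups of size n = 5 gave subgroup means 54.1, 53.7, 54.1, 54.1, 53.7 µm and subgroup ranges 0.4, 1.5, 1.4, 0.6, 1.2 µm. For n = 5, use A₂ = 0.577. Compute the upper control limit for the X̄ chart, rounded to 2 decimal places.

54.53

X̄̄ = (54.1 + 53.7 + 54.1 + 54.1 + 53.7) / 5 = 269.7000 / 5 = 53.9400
R̄ = (0.4 + 1.5 + 1.4 + 0.6 + 1.2) / 5 = 5.1000 / 5 = 1.0200
UCL = X̄̄ + A₂·R̄ = 53.9400 + 0.577 × 1.0200 = 54.5285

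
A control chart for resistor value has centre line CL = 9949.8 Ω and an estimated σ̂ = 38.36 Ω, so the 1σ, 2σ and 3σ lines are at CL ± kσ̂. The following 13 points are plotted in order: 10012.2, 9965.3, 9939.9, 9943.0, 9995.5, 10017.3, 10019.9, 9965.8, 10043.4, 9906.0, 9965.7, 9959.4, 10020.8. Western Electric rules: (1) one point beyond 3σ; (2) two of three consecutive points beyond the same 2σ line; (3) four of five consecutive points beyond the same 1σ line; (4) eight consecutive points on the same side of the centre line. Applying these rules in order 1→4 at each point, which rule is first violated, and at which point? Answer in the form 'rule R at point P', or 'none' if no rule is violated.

Zone of each point (C = within 1σ̂, B = 1σ̂–2σ̂, A = 2σ̂–3σ̂, * = beyond 3σ̂; sign = side of CL): 1:+B, 2:+C, 3:-C, 4:-C, 5:+B, 6:+B, 7:+B, 8:+C, 9:+A, 10:-B, 11:+C, 12:+C, 13:+B
Rule 3 (four of five consecutive points beyond the same 1σ limit) is satisfied at point 9.

rule 3 at point 9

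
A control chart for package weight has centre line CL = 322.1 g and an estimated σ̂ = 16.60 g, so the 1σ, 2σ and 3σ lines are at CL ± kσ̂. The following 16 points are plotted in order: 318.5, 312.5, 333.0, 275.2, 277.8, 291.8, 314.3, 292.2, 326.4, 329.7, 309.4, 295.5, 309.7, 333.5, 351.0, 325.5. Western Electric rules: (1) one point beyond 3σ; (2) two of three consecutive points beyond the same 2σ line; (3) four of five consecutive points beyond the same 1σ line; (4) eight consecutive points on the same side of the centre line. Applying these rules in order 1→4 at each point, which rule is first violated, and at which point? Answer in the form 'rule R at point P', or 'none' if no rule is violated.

rule 2 at point 5

Zone of each point (C = within 1σ̂, B = 1σ̂–2σ̂, A = 2σ̂–3σ̂, * = beyond 3σ̂; sign = side of CL): 1:-C, 2:-C, 3:+C, 4:-A, 5:-A, 6:-B, 7:-C, 8:-B, 9:+C, 10:+C, 11:-C, 12:-B, 13:-C, 14:+C, 15:+B, 16:+C
Rule 2 (two of three consecutive points beyond the same 2σ limit) is satisfied at point 5.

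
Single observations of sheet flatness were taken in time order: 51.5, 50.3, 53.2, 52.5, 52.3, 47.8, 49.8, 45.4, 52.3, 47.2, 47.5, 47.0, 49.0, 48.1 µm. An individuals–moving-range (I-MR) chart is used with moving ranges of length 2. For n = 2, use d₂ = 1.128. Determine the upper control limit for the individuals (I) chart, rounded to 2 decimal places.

56.03

X̄ = (51.5 + 50.3 + 53.2 + 52.5 + 52.3 + 47.8 + 49.8 + 45.4 + 52.3 + 47.2 + 47.5 + 47.0 + 49.0 + 48.1) / 14 = 49.5643
Moving ranges: 1.2, 2.9, 0.7, 0.2, 4.5, 2.0, 4.4, 6.9, 5.1, 0.3, 0.5, 2.0, 0.9; M̄R̄ = 31.6000 / 13 = 2.4308
UCL = X̄ + 3·M̄R̄/d₂ = 49.5643 + 3 × 2.4308 / 1.128 = 56.0291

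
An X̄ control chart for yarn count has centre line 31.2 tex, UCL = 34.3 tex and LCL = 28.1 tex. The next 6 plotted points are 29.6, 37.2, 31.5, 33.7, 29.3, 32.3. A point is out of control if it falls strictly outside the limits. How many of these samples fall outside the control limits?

Compare each point to [28.1, 34.3]: sample 2 = 37.2 > UCL.

1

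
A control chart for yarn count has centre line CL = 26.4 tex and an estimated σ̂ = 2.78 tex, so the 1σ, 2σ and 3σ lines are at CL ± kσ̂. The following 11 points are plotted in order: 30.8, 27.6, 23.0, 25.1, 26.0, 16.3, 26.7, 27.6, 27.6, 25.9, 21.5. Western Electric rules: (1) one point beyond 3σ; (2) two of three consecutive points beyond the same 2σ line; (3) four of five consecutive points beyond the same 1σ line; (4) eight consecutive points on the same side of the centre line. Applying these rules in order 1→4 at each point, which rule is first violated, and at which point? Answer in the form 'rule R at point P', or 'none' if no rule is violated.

rule 1 at point 6

Zone of each point (C = within 1σ̂, B = 1σ̂–2σ̂, A = 2σ̂–3σ̂, * = beyond 3σ̂; sign = side of CL): 1:+B, 2:+C, 3:-B, 4:-C, 5:-C, 6:-*, 7:+C, 8:+C, 9:+C, 10:-C, 11:-B
Rule 1 (one point beyond the 3σ limits) is satisfied at point 6.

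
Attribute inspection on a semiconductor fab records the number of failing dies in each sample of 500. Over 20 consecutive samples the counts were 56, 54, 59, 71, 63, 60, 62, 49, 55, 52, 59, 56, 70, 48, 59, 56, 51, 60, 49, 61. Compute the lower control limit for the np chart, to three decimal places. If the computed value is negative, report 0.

p̄ = Σdᵢ / (k·n) = 1150 / (20 × 500) = 0.11500
LCL = np̄ − 3·√(np̄(1−p̄)) = 57.5000 − 3 × 7.1335 = 36.0994

36.099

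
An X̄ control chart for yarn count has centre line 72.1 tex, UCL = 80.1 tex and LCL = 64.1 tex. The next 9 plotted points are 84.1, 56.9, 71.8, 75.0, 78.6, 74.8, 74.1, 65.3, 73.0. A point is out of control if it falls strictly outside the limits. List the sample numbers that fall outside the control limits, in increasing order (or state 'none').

Compare each point to [64.1, 80.1]: sample 1 = 84.1 > UCL; sample 2 = 56.9 < LCL.

1, 2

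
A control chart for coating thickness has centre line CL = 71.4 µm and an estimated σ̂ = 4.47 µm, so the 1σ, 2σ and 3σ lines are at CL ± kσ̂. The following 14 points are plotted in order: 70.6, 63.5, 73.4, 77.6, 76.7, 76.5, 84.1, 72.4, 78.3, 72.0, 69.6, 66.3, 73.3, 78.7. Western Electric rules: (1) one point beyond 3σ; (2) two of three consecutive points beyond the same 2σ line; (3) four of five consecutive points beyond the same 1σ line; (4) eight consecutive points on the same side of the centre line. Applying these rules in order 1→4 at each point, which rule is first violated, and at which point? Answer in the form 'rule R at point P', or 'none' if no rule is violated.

rule 3 at point 7

Zone of each point (C = within 1σ̂, B = 1σ̂–2σ̂, A = 2σ̂–3σ̂, * = beyond 3σ̂; sign = side of CL): 1:-C, 2:-B, 3:+C, 4:+B, 5:+B, 6:+B, 7:+A, 8:+C, 9:+B, 10:+C, 11:-C, 12:-B, 13:+C, 14:+B
Rule 3 (four of five consecutive points beyond the same 1σ limit) is satisfied at point 7.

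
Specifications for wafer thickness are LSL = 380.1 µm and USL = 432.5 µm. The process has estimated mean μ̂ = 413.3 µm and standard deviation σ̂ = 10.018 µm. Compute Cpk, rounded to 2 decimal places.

0.64

Cpu = (USL − μ̂) / (3σ̂) = (432.5 − 413.3) / (3 × 10.018) = 0.6389; Cpl = (μ̂ − LSL) / (3σ̂) = (413.3 − 380.1) / (3 × 10.018) = 1.1047; Cpk = min(Cpu, Cpl) = 0.6389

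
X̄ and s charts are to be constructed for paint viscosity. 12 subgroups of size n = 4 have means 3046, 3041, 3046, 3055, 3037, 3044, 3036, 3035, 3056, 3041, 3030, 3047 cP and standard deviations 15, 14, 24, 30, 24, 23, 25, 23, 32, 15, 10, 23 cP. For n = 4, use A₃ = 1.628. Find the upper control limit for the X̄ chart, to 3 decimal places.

3077.835

X̄̄ = (3046 + 3041 + 3046 + 3055 + 3037 + 3044 + 3036 + 3035 + 3056 + 3041 + 3030 + 3047) / 12 = 3042.8333
s̄ = (15 + 14 + 24 + 30 + 24 + 23 + 25 + 23 + 32 + 15 + 10 + 23) / 12 = 21.5000
UCL = X̄̄ + A₃·s̄ = 3042.8333 + 1.628 × 21.5000 = 3077.8353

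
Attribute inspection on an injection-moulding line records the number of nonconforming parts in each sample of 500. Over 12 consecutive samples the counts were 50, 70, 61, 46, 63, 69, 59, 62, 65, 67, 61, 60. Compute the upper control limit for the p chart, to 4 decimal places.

0.1661

p̄ = Σdᵢ / (k·n) = 733 / (12 × 500) = 0.12217
UCL = p̄ + 3·√(p̄(1−p̄)/n) = 0.12217 + 3 × √(0.12217×0.87783/500) = 0.12217 + 3 × 0.01465 = 0.16610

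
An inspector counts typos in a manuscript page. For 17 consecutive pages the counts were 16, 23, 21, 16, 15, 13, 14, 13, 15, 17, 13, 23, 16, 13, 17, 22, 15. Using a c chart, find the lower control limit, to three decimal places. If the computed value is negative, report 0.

4.370

c̄ = (16 + 23 + 21 + 16 + 15 + 13 + 14 + 13 + 15 + 17 + 13 + 23 + 16 + 13 + 17 + 22 + 15) / 17 = 282 / 17 = 16.5882
LCL = c̄ − 3√c̄ = 16.5882 − 3 × 4.0729 = 4.3696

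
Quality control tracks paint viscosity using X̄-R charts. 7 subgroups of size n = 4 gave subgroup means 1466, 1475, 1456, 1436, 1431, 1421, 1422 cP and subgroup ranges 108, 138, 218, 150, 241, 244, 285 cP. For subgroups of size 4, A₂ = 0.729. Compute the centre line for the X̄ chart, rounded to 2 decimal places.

1443.86

X̄̄ = (1466 + 1475 + 1456 + 1436 + 1431 + 1421 + 1422) / 7 = 10107.0000 / 7 = 1443.8571
CL = X̄̄ = 1443.8571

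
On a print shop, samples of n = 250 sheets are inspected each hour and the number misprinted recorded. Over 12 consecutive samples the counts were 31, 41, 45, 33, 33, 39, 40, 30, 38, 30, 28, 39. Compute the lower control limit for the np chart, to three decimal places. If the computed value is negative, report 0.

19.010

p̄ = Σdᵢ / (k·n) = 427 / (12 × 250) = 0.14233
LCL = np̄ − 3·√(np̄(1−p̄)) = 35.5833 − 3 × 5.5244 = 19.0102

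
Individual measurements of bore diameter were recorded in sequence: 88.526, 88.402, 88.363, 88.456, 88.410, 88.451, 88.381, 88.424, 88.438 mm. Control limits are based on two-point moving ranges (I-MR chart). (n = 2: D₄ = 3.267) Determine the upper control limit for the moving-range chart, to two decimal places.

0.19

Moving ranges: 0.124, 0.039, 0.093, 0.046, 0.041, 0.070, 0.043, 0.014; M̄R̄ = 0.4700 / 8 = 0.0588
UCL_MR = D₄·M̄R̄ = 3.267 × 0.0588 = 0.1919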